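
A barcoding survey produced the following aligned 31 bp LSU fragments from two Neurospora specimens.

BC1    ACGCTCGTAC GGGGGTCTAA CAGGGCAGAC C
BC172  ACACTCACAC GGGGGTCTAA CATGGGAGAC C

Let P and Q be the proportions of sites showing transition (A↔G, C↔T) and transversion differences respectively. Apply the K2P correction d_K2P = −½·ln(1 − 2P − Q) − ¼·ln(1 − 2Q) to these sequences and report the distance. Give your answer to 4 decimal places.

0.1838

Mismatches occur at site 3 (G→A, transition), site 7 (G→A, transition), site 8 (T→C, transition), site 23 (G→T, transversion), site 26 (C→G, transversion).
Of the 5 differences, 3 transitions and 2 transversions over 31 sites: P = 3/31 = 0.096774, Q = 2/31 = 0.064516.
d = −0.5·ln(0.741936) − 0.25·ln(0.870968) = −0.5·(-0.298492) − 0.25·(-0.138150) = 0.1838.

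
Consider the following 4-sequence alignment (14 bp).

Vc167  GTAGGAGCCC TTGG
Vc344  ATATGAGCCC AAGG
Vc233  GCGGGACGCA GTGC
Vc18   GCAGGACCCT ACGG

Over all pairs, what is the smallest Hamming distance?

4

Pairwise Hamming distances:
  Vc167 vs Vc344: 4
  Vc167 vs Vc233: 7
  Vc167 vs Vc18: 5
  Vc344 vs Vc233: 10
  Vc344 vs Vc18: 6
  Vc233 vs Vc18: 6
The smallest is 4, between Vc167 and Vc344.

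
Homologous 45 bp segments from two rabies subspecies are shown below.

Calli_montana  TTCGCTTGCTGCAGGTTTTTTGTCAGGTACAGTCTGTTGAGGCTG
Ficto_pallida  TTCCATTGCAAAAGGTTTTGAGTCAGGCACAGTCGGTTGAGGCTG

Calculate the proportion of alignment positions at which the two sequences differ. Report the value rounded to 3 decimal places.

0.200

Mismatches occur at site 4 (G→C), site 5 (C→A), site 10 (T→A), site 11 (G→A), site 12 (C→A), site 20 (T→G), site 21 (T→A), site 28 (T→C), site 35 (T→G).
There are 9 differences over 45 sites, so p = 9/45 = 0.200.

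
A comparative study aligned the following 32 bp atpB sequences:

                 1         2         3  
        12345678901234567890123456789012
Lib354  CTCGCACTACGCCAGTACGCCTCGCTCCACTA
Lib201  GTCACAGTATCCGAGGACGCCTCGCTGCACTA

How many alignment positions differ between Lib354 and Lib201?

Mismatches occur at site 1 (C↔G), site 4 (G↔A), site 7 (C↔G), site 10 (C↔T), site 11 (G↔C), site 13 (C↔G), site 16 (T↔G), site 27 (C↔G).
That gives 8 mismatches out of 32 aligned sites, so the Hamming distance is 8.

8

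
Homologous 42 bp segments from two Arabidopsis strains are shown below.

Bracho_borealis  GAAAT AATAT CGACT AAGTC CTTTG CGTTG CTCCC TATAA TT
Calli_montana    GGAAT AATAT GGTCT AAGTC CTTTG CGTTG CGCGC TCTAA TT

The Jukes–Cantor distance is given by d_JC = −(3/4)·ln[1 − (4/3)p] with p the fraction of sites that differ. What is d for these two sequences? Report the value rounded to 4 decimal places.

Differing sites — 2:A/G; 11:C/G; 13:A/T; 32:T/G; 34:C/G; 37:A/C.
p = 6/42 = 0.142857.
d = −0.75 · ln(1 − (4/3)·0.142857) = −0.75 · ln(0.809524) = −0.75 · (-0.211309) = 0.1585.

0.1585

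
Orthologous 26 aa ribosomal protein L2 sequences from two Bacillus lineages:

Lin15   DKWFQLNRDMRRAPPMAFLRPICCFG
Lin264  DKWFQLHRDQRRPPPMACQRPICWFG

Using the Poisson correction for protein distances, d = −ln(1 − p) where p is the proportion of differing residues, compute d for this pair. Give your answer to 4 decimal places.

The sequences differ at positions 7 (N/H), 10 (M/Q), 13 (A/P), 18 (F/C), 19 (L/Q), 24 (C/W).
p = 6/26 = 0.230769.
d = −ln(1 − 0.230769) = −ln(0.769231) = 0.2624.

0.2624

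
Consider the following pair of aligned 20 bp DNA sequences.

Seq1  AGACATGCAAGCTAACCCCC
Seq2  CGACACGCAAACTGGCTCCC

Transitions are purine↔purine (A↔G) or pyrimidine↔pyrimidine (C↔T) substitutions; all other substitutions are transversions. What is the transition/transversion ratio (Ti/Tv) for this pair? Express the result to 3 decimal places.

5.000

Differing sites — 1:A/C (Tv); 6:T/C (Ti); 11:G/A (Ti); 14:A/G (Ti); 15:A/G (Ti); 17:C/T (Ti).
Of the 6 differences, 5 transitions and 1 transversion, so Ti/Tv = 5/1 = 5.000.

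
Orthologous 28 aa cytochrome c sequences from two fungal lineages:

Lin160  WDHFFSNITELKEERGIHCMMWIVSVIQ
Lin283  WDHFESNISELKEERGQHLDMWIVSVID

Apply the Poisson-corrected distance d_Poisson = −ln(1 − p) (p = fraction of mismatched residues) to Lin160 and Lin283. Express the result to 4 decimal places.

0.2412

The sequences differ at positions 5 (F/E), 9 (T/S), 17 (I/Q), 19 (C/L), 20 (M/D), 28 (Q/D).
p = 6/28 = 0.214286.
d = −ln(1 − 0.214286) = −ln(0.785714) = 0.2412.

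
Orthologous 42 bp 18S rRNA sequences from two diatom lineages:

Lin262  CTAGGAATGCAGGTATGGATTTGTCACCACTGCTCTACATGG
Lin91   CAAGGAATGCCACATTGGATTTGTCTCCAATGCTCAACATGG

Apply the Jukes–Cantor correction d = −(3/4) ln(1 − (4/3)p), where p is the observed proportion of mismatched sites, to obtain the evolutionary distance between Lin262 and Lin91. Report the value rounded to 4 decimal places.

0.2524

The sequences differ at positions 2 (T/A), 11 (A/C), 12 (G/A), 13 (G/C), 14 (T/A), 15 (A/T), 26 (A/T), 30 (C/A), 36 (T/A).
p = 9/42 = 0.214286.
d = −0.75 · ln(1 − (4/3)·0.214286) = −0.75 · ln(0.714285) = −0.75 · (-0.336473) = 0.2524.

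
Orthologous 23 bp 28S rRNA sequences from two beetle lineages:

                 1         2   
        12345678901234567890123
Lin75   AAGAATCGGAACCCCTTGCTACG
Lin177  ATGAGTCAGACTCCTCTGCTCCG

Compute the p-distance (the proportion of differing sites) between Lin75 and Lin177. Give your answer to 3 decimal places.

The sequences differ at positions 2 (A/T), 5 (A/G), 8 (G/A), 11 (A/C), 12 (C/T), 15 (C/T), 16 (T/C), 21 (A/C).
There are 8 differences over 23 sites, so p = 8/23 = 0.348.

0.348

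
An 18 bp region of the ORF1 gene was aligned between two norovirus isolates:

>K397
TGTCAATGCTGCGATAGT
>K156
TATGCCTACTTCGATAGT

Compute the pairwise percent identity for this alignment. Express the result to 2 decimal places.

Mismatches occur at site 2 (G↔A), site 4 (C↔G), site 5 (A↔C), site 6 (A↔C), site 8 (G↔A), site 11 (G↔T).
12 of the 18 sites match, so the percent identity is 12/18 × 100 = 66.67%.

66.67%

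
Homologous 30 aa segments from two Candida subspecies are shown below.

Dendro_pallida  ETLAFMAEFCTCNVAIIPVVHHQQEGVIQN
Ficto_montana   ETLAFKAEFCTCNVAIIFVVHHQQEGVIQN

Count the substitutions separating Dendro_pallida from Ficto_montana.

2

Mismatches occur at site 6 (M→K), site 18 (P→F).
That gives 2 mismatches out of 30 aligned sites, so the Hamming distance is 2.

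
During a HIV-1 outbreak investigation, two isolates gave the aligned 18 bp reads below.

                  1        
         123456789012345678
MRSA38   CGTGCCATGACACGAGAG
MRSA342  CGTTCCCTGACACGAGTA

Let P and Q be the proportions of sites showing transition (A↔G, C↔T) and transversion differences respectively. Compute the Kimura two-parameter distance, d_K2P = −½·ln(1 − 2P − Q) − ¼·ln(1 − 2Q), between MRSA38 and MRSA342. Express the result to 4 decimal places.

The sequences differ at positions 4 (G/T, transversion), 7 (A/C, transversion), 17 (A/T, transversion), 18 (G/A, transition).
Of the 4 differences, 1 transition and 3 transversions over 18 sites: P = 1/18 = 0.055556, Q = 3/18 = 0.166667.
d = −0.5·ln(0.722221) − 0.25·ln(0.666666) = −0.5·(-0.325424) − 0.25·(-0.405466) = 0.2641.

0.2641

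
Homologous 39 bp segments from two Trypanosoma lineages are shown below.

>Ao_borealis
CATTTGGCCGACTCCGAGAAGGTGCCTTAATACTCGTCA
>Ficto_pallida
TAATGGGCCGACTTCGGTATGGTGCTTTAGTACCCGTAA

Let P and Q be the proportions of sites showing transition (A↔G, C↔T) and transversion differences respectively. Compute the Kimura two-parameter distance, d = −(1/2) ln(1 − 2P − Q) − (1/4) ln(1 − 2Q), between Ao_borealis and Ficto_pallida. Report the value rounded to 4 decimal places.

Differing sites — 1:C/T (Ti); 3:T/A (Tv); 5:T/G (Tv); 14:C/T (Ti); 17:A/G (Ti); 18:G/T (Tv); 20:A/T (Tv); 26:C/T (Ti); 30:A/G (Ti); 34:T/C (Ti); 38:C/A (Tv).
Of the 11 differences, 6 transitions and 5 transversions over 39 sites: P = 6/39 = 0.153846, Q = 5/39 = 0.128205.
d = −0.5·ln(0.564103) − 0.25·ln(0.743590) = −0.5·(-0.572518) − 0.25·(-0.296265) = 0.3603.

0.3603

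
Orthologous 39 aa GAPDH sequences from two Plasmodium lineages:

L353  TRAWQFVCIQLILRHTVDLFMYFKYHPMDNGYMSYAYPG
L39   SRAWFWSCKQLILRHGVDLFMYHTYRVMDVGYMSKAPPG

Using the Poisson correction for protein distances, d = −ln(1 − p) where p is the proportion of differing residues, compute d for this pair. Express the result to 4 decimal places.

0.4055

Differing sites — 1:T/S; 5:Q/F; 6:F/W; 7:V/S; 9:I/K; 16:T/G; 23:F/H; 24:K/T; 26:H/R; 27:P/V; 30:N/V; 35:Y/K; 37:Y/P.
p = 13/39 = 0.333333.
d = −ln(1 − 0.333333) = −ln(0.666667) = 0.4055.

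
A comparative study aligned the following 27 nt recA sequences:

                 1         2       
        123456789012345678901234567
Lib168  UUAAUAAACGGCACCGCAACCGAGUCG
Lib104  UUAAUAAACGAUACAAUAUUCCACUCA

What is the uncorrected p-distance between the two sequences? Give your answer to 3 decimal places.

0.370

Mismatches occur at site 11 (G/A), site 12 (C/U), site 15 (C/A), site 16 (G/A), site 17 (C/U), site 19 (A/U), site 20 (C/U), site 22 (G/C), site 24 (G/C), site 27 (G/A).
There are 10 differences over 27 sites, so p = 10/27 = 0.370.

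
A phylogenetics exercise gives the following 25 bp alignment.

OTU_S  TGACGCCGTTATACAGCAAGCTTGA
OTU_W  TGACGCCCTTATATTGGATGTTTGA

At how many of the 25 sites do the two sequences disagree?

Differing sites — 8:G/C; 14:C/T; 15:A/T; 17:C/G; 19:A/T; 21:C/T.
That gives 6 mismatches out of 25 aligned sites, so the Hamming distance is 6.

6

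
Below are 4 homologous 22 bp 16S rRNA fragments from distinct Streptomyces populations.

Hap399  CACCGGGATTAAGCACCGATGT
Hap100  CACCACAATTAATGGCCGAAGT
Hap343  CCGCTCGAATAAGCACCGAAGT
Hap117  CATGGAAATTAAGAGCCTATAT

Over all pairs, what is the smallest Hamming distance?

Pairwise Hamming distances:
  Hap399 vs Hap100: 7
  Hap399 vs Hap343: 6
  Hap399 vs Hap117: 8
  Hap100 vs Hap343: 8
  Hap100 vs Hap117: 9
  Hap343 vs Hap117: 12
The smallest is 6, between Hap399 and Hap343.

6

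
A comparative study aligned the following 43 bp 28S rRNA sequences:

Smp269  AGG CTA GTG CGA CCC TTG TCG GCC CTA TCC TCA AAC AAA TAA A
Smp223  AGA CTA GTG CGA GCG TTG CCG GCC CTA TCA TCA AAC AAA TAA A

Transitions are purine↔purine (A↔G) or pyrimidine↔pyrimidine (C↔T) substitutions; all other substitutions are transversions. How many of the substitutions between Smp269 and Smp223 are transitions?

Differing sites — 3:G/A (Ti); 13:C/G (Tv); 15:C/G (Tv); 19:T/C (Ti); 30:C/A (Tv).
Of the 5 differences, 2 transitions and 3 transversions, so the answer is 2.

2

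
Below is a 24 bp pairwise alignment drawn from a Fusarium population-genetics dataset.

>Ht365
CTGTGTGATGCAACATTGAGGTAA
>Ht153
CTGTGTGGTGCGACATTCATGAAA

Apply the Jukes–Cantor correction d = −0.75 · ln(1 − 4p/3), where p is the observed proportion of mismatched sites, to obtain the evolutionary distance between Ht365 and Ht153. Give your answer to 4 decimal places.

0.2441

Differing sites — 8:A/G; 12:A/G; 18:G/C; 20:G/T; 22:T/A.
p = 5/24 = 0.208333.
d = −0.75 · ln(1 − (4/3)·0.208333) = −0.75 · ln(0.722223) = −0.75 · (-0.325421) = 0.2441.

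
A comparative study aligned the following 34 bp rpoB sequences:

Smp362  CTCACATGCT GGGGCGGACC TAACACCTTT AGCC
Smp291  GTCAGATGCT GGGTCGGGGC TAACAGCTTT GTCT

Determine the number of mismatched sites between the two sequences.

Mismatches occur at site 1 (C/G), site 5 (C/G), site 14 (G/T), site 18 (A/G), site 19 (C/G), site 26 (C/G), site 31 (A/G), site 32 (G/T), site 34 (C/T).
That gives 9 mismatches out of 34 aligned sites, so the Hamming distance is 9.

9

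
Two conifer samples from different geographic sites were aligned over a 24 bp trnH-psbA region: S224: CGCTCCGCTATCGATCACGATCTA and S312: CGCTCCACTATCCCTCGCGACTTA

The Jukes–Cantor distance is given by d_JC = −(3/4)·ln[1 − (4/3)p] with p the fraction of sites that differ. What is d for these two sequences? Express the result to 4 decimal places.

The sequences differ at positions 7 (G/A), 13 (G/C), 14 (A/C), 17 (A/G), 21 (T/C), 22 (C/T).
p = 6/24 = 0.250000.
d = −0.75 · ln(1 − (4/3)·0.250000) = −0.75 · ln(0.666667) = −0.75 · (-0.405465) = 0.3041.

0.3041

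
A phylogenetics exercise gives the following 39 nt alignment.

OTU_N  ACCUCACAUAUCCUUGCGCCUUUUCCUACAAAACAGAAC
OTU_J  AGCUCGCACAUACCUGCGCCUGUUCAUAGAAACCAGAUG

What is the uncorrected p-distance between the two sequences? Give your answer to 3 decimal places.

0.282

Mismatches occur at site 2 (C↔G), site 6 (A↔G), site 9 (U↔C), site 12 (C↔A), site 14 (U↔C), site 22 (U↔G), site 26 (C↔A), site 29 (C↔G), site 33 (A↔C), site 38 (A↔U), site 39 (C↔G).
There are 11 differences over 39 sites, so p = 11/39 = 0.282.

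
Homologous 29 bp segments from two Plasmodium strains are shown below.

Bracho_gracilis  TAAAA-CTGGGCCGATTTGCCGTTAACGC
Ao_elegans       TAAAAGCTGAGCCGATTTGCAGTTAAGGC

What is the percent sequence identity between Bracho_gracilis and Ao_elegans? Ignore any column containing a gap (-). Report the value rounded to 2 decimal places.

Excluding the 1 gap column leaves 28 comparable sites.
The sequences differ at positions 10 (G/A), 21 (C/A), 27 (C/G).
25 of the 28 comparable sites match, so the percent identity is 25/28 × 100 = 89.29%.

89.29%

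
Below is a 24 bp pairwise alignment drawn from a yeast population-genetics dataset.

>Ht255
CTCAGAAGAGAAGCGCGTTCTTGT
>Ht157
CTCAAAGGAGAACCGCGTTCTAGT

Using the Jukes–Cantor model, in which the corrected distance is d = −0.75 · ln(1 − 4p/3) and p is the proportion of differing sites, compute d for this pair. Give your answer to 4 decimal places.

The sequences differ at positions 5 (G/A), 7 (A/G), 13 (G/C), 22 (T/A).
p = 4/24 = 0.166667.
d = −0.75 · ln(1 − (4/3)·0.166667) = −0.75 · ln(0.777777) = −0.75 · (-0.251315) = 0.1885.

0.1885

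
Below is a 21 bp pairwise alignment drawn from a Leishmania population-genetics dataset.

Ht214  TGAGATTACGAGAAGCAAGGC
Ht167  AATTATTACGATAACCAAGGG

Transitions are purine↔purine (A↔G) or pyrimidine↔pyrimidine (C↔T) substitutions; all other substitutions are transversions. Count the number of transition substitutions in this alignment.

Differing sites — 1:T/A (Tv); 2:G/A (Ti); 3:A/T (Tv); 4:G/T (Tv); 12:G/T (Tv); 15:G/C (Tv); 21:C/G (Tv).
Of the 7 differences, 1 transition and 6 transversions, so the answer is 1.

1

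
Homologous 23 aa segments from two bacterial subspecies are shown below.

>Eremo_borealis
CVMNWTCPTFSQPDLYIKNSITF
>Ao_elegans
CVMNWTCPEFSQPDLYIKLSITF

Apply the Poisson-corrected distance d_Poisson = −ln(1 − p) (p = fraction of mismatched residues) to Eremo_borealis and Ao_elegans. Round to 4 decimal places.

Differing sites — 9:T/E; 19:N/L.
p = 2/23 = 0.086957.
d = −ln(1 − 0.086957) = −ln(0.913043) = 0.0910.

0.0910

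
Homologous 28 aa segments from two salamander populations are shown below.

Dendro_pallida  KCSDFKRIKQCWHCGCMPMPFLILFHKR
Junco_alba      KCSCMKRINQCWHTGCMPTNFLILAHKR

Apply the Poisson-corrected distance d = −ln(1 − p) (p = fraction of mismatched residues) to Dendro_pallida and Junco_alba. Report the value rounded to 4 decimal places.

0.2877

Mismatches occur at site 4 (D↔C), site 5 (F↔M), site 9 (K↔N), site 14 (C↔T), site 19 (M↔T), site 20 (P↔N), site 25 (F↔A).
p = 7/28 = 0.250000.
d = −ln(1 − 0.250000) = −ln(0.750000) = 0.2877.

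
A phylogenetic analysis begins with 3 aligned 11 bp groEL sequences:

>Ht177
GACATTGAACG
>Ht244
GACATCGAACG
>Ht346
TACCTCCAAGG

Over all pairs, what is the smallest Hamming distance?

1

Pairwise Hamming distances:
  Ht177 vs Ht244: 1
  Ht177 vs Ht346: 5
  Ht244 vs Ht346: 4
The smallest is 1, between Ht177 and Ht244.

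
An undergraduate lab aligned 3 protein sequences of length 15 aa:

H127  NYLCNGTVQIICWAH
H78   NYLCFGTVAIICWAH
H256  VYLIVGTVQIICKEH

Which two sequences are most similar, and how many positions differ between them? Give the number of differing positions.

2

Pairwise Hamming distances:
  H127 vs H78: 2
  H127 vs H256: 5
  H78 vs H256: 6
The smallest is 2, between H127 and H78.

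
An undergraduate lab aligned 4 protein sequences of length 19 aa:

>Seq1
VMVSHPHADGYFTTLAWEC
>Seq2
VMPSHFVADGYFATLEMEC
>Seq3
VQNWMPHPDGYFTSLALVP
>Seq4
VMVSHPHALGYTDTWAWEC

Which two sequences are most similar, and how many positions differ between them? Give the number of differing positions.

4

Pairwise Hamming distances:
  Seq1 vs Seq2: 6
  Seq1 vs Seq3: 9
  Seq1 vs Seq4: 4
  Seq2 vs Seq3: 13
  Seq2 vs Seq4: 9
  Seq3 vs Seq4: 13
The smallest is 4, between Seq1 and Seq4.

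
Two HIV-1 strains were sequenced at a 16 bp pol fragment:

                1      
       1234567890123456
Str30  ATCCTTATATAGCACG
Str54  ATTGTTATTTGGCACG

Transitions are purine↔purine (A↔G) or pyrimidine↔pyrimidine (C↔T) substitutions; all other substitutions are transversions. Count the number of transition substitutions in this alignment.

Mismatches occur at site 3 (C→T, transition), site 4 (C→G, transversion), site 9 (A→T, transversion), site 11 (A→G, transition).
Of the 4 differences, 2 transitions and 2 transversions, so the answer is 2.

2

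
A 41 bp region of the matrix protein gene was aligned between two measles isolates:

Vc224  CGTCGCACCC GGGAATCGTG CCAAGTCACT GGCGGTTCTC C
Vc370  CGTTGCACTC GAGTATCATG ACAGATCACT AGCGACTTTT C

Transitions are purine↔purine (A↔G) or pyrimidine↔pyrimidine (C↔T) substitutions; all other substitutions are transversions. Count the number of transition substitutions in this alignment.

11

Differing sites — 4:C/T (Ti); 9:C/T (Ti); 12:G/A (Ti); 14:A/T (Tv); 18:G/A (Ti); 21:C/A (Tv); 24:A/G (Ti); 25:G/A (Ti); 31:G/A (Ti); 35:G/A (Ti); 36:T/C (Ti); 38:C/T (Ti); 40:C/T (Ti).
Of the 13 differences, 11 transitions and 2 transversions, so the answer is 11.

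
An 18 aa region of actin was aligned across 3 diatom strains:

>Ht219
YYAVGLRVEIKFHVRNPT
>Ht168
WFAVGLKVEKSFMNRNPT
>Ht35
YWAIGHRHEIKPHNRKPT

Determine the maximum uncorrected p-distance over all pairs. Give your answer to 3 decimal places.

Pairwise Hamming distances:
  Ht219 vs Ht168: 7
  Ht219 vs Ht35: 7
  Ht168 vs Ht35: 11
The largest is 11 mismatches, between Ht168 and Ht35; p = 11/18 = 0.611.

0.611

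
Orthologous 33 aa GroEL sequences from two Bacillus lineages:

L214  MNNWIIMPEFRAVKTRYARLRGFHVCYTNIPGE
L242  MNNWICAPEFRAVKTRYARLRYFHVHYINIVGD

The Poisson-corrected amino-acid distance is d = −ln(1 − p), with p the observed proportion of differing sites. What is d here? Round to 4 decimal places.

Differing sites — 6:I/C; 7:M/A; 22:G/Y; 26:C/H; 28:T/I; 31:P/V; 33:E/D.
p = 7/33 = 0.212121.
d = −ln(1 − 0.212121) = −ln(0.787879) = 0.2384.

0.2384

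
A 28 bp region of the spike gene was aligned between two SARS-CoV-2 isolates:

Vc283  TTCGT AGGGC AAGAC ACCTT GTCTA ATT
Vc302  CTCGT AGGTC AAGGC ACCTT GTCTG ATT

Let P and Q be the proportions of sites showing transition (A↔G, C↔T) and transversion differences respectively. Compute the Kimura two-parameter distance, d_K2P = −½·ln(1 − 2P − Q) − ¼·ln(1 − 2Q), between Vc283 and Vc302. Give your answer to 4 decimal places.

Mismatches occur at site 1 (T/C, transition), site 9 (G/T, transversion), site 14 (A/G, transition), site 25 (A/G, transition).
Of the 4 differences, 3 transitions and 1 transversion over 28 sites: P = 3/28 = 0.107143, Q = 1/28 = 0.035714.
d = −0.5·ln(0.750000) − 0.25·ln(0.928572) = −0.5·(-0.287682) − 0.25·(-0.074107) = 0.1624.

0.1624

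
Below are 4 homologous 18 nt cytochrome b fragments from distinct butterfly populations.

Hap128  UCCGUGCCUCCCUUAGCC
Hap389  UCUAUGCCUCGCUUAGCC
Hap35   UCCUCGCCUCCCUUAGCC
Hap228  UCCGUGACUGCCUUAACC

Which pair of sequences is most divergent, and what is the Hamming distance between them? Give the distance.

6

Pairwise Hamming distances:
  Hap128 vs Hap389: 3
  Hap128 vs Hap35: 2
  Hap128 vs Hap228: 3
  Hap389 vs Hap35: 4
  Hap389 vs Hap228: 6
  Hap35 vs Hap228: 5
The largest is 6, between Hap389 and Hap228.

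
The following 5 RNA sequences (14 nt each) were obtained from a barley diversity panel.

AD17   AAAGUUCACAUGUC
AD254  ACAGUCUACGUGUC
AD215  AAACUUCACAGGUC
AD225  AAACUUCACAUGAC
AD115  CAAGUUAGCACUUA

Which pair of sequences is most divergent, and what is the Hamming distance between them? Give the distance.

Pairwise Hamming distances:
  AD17 vs AD254: 4
  AD17 vs AD215: 2
  AD17 vs AD225: 2
  AD17 vs AD115: 6
  AD254 vs AD215: 6
  AD254 vs AD225: 6
  AD254 vs AD115: 9
  AD215 vs AD225: 2
  AD215 vs AD115: 7
  AD225 vs AD115: 8
The largest is 9, between AD254 and AD115.

9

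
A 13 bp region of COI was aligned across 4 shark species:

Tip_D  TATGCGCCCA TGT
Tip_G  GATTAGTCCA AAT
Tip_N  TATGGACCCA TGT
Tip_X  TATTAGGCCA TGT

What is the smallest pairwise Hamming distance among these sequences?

Pairwise Hamming distances:
  Tip_D vs Tip_G: 6
  Tip_D vs Tip_N: 2
  Tip_D vs Tip_X: 3
  Tip_G vs Tip_N: 7
  Tip_G vs Tip_X: 4
  Tip_N vs Tip_X: 4
The smallest is 2, between Tip_D and Tip_N.

2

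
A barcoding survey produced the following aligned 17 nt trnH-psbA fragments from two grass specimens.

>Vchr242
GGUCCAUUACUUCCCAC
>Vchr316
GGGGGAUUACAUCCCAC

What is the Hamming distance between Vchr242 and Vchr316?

The sequences differ at positions 3 (U/G), 4 (C/G), 5 (C/G), 11 (U/A).
That gives 4 mismatches out of 17 aligned sites, so the Hamming distance is 4.

4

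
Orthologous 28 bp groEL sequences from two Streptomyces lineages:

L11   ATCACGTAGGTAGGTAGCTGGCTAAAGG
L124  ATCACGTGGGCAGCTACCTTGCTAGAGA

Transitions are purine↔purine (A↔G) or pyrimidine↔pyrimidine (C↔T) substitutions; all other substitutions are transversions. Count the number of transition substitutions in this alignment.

Differing sites — 8:A/G (Ti); 11:T/C (Ti); 14:G/C (Tv); 17:G/C (Tv); 20:G/T (Tv); 25:A/G (Ti); 28:G/A (Ti).
Of the 7 differences, 4 transitions and 3 transversions, so the answer is 4.

4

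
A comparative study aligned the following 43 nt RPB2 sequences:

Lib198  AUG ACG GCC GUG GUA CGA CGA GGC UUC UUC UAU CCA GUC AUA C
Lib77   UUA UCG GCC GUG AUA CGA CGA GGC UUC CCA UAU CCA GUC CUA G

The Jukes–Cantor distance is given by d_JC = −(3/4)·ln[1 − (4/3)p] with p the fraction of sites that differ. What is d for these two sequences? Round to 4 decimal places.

0.2454

The sequences differ at positions 1 (A/U), 3 (G/A), 4 (A/U), 13 (G/A), 28 (U/C), 29 (U/C), 30 (C/A), 40 (A/C), 43 (C/G).
p = 9/43 = 0.209302.
d = −0.75 · ln(1 − (4/3)·0.209302) = −0.75 · ln(0.720931) = −0.75 · (-0.327212) = 0.2454.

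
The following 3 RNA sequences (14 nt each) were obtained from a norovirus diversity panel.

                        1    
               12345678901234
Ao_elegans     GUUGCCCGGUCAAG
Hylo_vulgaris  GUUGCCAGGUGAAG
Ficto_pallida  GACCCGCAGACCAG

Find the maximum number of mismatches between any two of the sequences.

9

Pairwise Hamming distances:
  Ao_elegans vs Hylo_vulgaris: 2
  Ao_elegans vs Ficto_pallida: 7
  Hylo_vulgaris vs Ficto_pallida: 9
The largest is 9, between Hylo_vulgaris and Ficto_pallida.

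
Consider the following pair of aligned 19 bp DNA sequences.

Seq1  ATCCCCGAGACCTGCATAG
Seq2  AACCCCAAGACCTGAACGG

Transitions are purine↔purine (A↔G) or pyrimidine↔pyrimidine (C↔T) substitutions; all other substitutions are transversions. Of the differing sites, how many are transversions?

2

Mismatches occur at site 2 (T↔A, transversion), site 7 (G↔A, transition), site 15 (C↔A, transversion), site 17 (T↔C, transition), site 18 (A↔G, transition).
Of the 5 differences, 3 transitions and 2 transversions, so the answer is 2.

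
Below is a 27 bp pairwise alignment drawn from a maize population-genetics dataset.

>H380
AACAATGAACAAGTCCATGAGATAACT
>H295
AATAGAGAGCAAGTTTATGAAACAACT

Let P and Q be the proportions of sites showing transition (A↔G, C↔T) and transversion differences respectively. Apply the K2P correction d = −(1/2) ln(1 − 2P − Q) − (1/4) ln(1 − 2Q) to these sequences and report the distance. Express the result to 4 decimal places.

0.4247

Mismatches occur at site 3 (C→T, transition), site 5 (A→G, transition), site 6 (T→A, transversion), site 9 (A→G, transition), site 15 (C→T, transition), site 16 (C→T, transition), site 21 (G→A, transition), site 23 (T→C, transition).
Of the 8 differences, 7 transitions and 1 transversion over 27 sites: P = 7/27 = 0.259259, Q = 1/27 = 0.037037.
d = −0.5·ln(0.444445) − 0.25·ln(0.925926) = −0.5·(-0.810929) − 0.25·(-0.076961) = 0.4247.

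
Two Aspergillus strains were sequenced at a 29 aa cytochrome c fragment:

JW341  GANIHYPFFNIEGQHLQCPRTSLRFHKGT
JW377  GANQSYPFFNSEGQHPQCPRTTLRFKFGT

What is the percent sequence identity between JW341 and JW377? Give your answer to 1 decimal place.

Differing sites — 4:I/Q; 5:H/S; 11:I/S; 16:L/P; 22:S/T; 26:H/K; 27:K/F.
22 of the 29 sites match, so the percent identity is 22/29 × 100 = 75.9%.

75.9%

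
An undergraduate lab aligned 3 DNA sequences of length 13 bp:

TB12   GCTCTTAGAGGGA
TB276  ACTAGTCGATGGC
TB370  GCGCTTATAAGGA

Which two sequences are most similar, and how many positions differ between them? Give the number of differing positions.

Pairwise Hamming distances:
  TB12 vs TB276: 6
  TB12 vs TB370: 3
  TB276 vs TB370: 8
The smallest is 3, between TB12 and TB370.

3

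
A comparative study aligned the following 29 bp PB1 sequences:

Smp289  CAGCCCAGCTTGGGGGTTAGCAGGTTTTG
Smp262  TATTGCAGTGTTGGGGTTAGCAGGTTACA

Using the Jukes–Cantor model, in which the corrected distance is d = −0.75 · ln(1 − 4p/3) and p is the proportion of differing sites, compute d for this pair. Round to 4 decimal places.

The sequences differ at positions 1 (C/T), 3 (G/T), 4 (C/T), 5 (C/G), 9 (C/T), 10 (T/G), 12 (G/T), 27 (T/A), 28 (T/C), 29 (G/A).
p = 10/29 = 0.344828.
d = −0.75 · ln(1 − (4/3)·0.344828) = −0.75 · ln(0.540229) = −0.75 · (-0.615762) = 0.4618.

0.4618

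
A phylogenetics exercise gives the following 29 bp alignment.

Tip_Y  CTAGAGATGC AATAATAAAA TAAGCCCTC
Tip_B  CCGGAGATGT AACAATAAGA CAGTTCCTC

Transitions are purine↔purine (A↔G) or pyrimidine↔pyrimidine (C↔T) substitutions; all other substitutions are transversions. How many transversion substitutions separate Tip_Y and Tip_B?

1

Differing sites — 2:T/C (Ti); 3:A/G (Ti); 10:C/T (Ti); 13:T/C (Ti); 19:A/G (Ti); 21:T/C (Ti); 23:A/G (Ti); 24:G/T (Tv); 25:C/T (Ti).
Of the 9 differences, 8 transitions and 1 transversion, so the answer is 1.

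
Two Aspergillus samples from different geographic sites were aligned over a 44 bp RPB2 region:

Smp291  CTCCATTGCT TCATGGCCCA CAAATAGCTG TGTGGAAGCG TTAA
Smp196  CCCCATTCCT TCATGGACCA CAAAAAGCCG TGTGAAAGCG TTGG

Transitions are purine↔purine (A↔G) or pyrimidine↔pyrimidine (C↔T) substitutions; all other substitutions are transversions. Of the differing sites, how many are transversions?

3

Mismatches occur at site 2 (T↔C, transition), site 8 (G↔C, transversion), site 17 (C↔A, transversion), site 25 (T↔A, transversion), site 29 (T↔C, transition), site 35 (G↔A, transition), site 43 (A↔G, transition), site 44 (A↔G, transition).
Of the 8 differences, 5 transitions and 3 transversions, so the answer is 3.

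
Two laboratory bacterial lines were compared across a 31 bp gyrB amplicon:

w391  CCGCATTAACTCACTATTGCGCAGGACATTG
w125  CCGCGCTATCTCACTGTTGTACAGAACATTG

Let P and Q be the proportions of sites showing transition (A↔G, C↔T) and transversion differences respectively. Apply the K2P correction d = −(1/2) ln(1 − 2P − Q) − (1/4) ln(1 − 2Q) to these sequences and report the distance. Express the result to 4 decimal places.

Differing sites — 5:A/G (Ti); 6:T/C (Ti); 9:A/T (Tv); 16:A/G (Ti); 20:C/T (Ti); 21:G/A (Ti); 25:G/A (Ti).
Of the 7 differences, 6 transitions and 1 transversion over 31 sites: P = 6/31 = 0.193548, Q = 1/31 = 0.032258.
d = −0.5·ln(0.580646) − 0.25·ln(0.935484) = −0.5·(-0.543614) − 0.25·(-0.066691) = 0.2885.

0.2885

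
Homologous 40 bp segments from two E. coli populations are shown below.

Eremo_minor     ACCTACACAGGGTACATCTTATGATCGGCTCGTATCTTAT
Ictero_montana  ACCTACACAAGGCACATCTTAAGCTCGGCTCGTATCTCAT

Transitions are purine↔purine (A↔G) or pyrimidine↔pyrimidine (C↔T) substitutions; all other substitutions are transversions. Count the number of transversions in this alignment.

Differing sites — 10:G/A (Ti); 13:T/C (Ti); 22:T/A (Tv); 24:A/C (Tv); 38:T/C (Ti).
Of the 5 differences, 3 transitions and 2 transversions, so the answer is 2.

2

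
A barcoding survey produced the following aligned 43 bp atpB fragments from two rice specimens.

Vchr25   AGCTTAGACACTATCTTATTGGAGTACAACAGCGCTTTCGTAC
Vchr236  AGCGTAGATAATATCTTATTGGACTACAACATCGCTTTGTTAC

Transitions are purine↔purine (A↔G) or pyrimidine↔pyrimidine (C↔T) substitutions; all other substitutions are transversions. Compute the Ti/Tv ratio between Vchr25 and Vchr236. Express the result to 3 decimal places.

Differing sites — 4:T/G (Tv); 9:C/T (Ti); 11:C/A (Tv); 24:G/C (Tv); 32:G/T (Tv); 39:C/G (Tv); 40:G/T (Tv).
Of the 7 differences, 1 transition and 6 transversions, so Ti/Tv = 1/6 = 0.167.

0.167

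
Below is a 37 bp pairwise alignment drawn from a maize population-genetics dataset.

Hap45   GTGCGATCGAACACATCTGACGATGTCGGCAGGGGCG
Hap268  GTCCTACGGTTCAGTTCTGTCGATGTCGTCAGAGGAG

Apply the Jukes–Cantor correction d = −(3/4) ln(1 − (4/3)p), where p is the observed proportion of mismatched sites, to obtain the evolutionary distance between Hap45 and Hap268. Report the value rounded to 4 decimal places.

0.4248

The sequences differ at positions 3 (G/C), 5 (G/T), 7 (T/C), 8 (C/G), 10 (A/T), 11 (A/T), 14 (C/G), 15 (A/T), 20 (A/T), 29 (G/T), 33 (G/A), 36 (C/A).
p = 12/37 = 0.324324.
d = −0.75 · ln(1 − (4/3)·0.324324) = −0.75 · ln(0.567568) = −0.75 · (-0.566395) = 0.4248.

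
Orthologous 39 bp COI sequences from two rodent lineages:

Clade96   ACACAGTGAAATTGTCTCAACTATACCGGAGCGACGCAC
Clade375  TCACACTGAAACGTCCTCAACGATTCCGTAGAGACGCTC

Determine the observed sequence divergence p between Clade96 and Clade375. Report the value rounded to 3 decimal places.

Differing sites — 1:A/T; 6:G/C; 12:T/C; 13:T/G; 14:G/T; 15:T/C; 22:T/G; 25:A/T; 29:G/T; 32:C/A; 38:A/T.
There are 11 differences over 39 sites, so p = 11/39 = 0.282.

0.282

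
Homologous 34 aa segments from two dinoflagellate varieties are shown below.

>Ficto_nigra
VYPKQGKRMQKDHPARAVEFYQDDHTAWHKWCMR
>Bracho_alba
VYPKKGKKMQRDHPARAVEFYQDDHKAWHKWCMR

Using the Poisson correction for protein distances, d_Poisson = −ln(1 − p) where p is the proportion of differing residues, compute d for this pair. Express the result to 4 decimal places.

0.1252

Mismatches occur at site 5 (Q↔K), site 8 (R↔K), site 11 (K↔R), site 26 (T↔K).
p = 4/34 = 0.117647.
d = −ln(1 − 0.117647) = −ln(0.882353) = 0.1252.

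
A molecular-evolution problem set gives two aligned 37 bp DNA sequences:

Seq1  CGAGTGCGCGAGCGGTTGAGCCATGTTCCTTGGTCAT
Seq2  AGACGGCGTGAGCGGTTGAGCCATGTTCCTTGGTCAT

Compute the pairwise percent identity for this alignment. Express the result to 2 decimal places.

Differing sites — 1:C/A; 4:G/C; 5:T/G; 9:C/T.
33 of the 37 sites match, so the percent identity is 33/37 × 100 = 89.19%.

89.19%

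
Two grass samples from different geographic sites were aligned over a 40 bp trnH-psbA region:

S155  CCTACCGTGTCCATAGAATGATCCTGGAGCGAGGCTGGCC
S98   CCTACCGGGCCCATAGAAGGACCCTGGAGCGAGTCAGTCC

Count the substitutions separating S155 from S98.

7

Mismatches occur at site 8 (T→G), site 10 (T→C), site 19 (T→G), site 22 (T→C), site 34 (G→T), site 36 (T→A), site 38 (G→T).
That gives 7 mismatches out of 40 aligned sites, so the Hamming distance is 7.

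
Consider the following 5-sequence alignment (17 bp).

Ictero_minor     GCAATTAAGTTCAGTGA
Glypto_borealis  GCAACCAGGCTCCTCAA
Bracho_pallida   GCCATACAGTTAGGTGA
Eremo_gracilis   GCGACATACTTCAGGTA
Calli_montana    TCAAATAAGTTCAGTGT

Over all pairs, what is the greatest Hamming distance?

Pairwise Hamming distances:
  Ictero_minor vs Glypto_borealis: 8
  Ictero_minor vs Bracho_pallida: 5
  Ictero_minor vs Eremo_gracilis: 7
  Ictero_minor vs Calli_montana: 3
  Glypto_borealis vs Bracho_pallida: 11
  Glypto_borealis vs Eremo_gracilis: 10
  Glypto_borealis vs Calli_montana: 10
  Bracho_pallida vs Eremo_gracilis: 8
  Bracho_pallida vs Calli_montana: 8
  Eremo_gracilis vs Calli_montana: 9
The largest is 11, between Glypto_borealis and Bracho_pallida.

11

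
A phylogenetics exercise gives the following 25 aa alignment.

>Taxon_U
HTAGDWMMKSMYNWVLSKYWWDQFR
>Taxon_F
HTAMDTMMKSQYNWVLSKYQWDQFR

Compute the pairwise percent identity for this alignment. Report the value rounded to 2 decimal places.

The sequences differ at positions 4 (G/M), 6 (W/T), 11 (M/Q), 20 (W/Q).
21 of the 25 sites match, so the percent identity is 21/25 × 100 = 84.00%.

84.00%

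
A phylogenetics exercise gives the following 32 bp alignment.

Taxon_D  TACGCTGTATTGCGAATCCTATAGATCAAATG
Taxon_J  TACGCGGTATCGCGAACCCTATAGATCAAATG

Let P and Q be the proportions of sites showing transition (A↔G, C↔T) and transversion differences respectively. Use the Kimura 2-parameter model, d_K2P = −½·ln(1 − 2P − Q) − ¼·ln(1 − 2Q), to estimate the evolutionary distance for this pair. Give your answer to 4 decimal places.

0.1011

The sequences differ at positions 6 (T/G, transversion), 11 (T/C, transition), 17 (T/C, transition).
Of the 3 differences, 2 transitions and 1 transversion over 32 sites: P = 2/32 = 0.062500, Q = 1/32 = 0.031250.
d = −0.5·ln(0.843750) − 0.25·ln(0.937500) = −0.5·(-0.169899) − 0.25·(-0.064539) = 0.1011.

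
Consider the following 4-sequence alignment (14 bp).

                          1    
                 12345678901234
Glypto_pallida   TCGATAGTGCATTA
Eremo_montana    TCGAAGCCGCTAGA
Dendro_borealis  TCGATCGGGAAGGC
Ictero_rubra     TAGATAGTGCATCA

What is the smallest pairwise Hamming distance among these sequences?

2

Pairwise Hamming distances:
  Glypto_pallida vs Eremo_montana: 7
  Glypto_pallida vs Dendro_borealis: 6
  Glypto_pallida vs Ictero_rubra: 2
  Eremo_montana vs Dendro_borealis: 8
  Eremo_montana vs Ictero_rubra: 8
  Dendro_borealis vs Ictero_rubra: 7
The smallest is 2, between Glypto_pallida and Ictero_rubra.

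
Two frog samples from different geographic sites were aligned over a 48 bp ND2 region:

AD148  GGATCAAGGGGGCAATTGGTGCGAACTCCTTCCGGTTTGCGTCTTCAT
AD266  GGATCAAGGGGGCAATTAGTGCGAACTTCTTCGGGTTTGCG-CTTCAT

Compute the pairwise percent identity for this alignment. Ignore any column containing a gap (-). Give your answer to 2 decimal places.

93.62%

Excluding the 1 gap column leaves 47 comparable sites.
Mismatches occur at site 18 (G/A), site 28 (C/T), site 33 (C/G).
44 of the 47 comparable sites match, so the percent identity is 44/47 × 100 = 93.62%.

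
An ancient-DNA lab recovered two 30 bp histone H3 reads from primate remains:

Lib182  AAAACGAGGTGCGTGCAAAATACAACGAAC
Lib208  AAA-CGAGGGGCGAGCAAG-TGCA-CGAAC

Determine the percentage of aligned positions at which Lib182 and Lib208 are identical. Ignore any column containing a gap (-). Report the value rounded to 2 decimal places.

Excluding the 3 gap columns leaves 27 comparable sites.
The sequences differ at positions 10 (T/G), 14 (T/A), 19 (A/G), 22 (A/G).
23 of the 27 comparable sites match, so the percent identity is 23/27 × 100 = 85.19%.

85.19%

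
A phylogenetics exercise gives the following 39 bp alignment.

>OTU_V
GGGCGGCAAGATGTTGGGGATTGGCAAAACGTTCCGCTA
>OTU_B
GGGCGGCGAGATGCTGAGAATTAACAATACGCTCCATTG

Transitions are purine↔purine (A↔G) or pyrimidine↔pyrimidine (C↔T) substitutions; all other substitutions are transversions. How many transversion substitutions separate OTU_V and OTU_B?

Mismatches occur at site 8 (A→G, transition), site 14 (T→C, transition), site 17 (G→A, transition), site 19 (G→A, transition), site 23 (G→A, transition), site 24 (G→A, transition), site 28 (A→T, transversion), site 32 (T→C, transition), site 36 (G→A, transition), site 37 (C→T, transition), site 39 (A→G, transition).
Of the 11 differences, 10 transitions and 1 transversion, so the answer is 1.

1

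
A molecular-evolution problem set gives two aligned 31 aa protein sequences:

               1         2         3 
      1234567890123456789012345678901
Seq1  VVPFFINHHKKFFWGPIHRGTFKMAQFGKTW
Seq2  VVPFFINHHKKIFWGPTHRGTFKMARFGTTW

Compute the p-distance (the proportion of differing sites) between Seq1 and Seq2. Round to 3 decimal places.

Differing sites — 12:F/I; 17:I/T; 26:Q/R; 29:K/T.
There are 4 differences over 31 sites, so p = 4/31 = 0.129.

0.129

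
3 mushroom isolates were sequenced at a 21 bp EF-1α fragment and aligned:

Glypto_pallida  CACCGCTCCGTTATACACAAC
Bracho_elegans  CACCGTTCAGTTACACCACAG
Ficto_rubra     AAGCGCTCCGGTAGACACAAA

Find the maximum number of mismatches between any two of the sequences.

Pairwise Hamming distances:
  Glypto_pallida vs Bracho_elegans: 7
  Glypto_pallida vs Ficto_rubra: 5
  Bracho_elegans vs Ficto_rubra: 10
The largest is 10, between Bracho_elegans and Ficto_rubra.

10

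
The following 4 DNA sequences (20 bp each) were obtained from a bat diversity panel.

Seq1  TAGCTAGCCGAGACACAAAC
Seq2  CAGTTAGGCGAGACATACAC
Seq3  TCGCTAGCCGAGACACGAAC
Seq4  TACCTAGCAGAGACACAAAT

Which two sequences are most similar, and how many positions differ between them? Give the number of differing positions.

Pairwise Hamming distances:
  Seq1 vs Seq2: 5
  Seq1 vs Seq3: 2
  Seq1 vs Seq4: 3
  Seq2 vs Seq3: 7
  Seq2 vs Seq4: 8
  Seq3 vs Seq4: 5
The smallest is 2, between Seq1 and Seq3.

2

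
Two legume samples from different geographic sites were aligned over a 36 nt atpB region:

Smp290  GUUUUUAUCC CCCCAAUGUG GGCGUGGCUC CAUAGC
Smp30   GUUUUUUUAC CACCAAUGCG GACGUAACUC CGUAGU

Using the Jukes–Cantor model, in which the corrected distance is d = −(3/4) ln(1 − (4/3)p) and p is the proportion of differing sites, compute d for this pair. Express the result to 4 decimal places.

The sequences differ at positions 7 (A/U), 9 (C/A), 12 (C/A), 19 (U/C), 22 (G/A), 26 (G/A), 27 (G/A), 32 (A/G), 36 (C/U).
p = 9/36 = 0.250000.
d = −0.75 · ln(1 − (4/3)·0.250000) = −0.75 · ln(0.666667) = −0.75 · (-0.405465) = 0.3041.

0.3041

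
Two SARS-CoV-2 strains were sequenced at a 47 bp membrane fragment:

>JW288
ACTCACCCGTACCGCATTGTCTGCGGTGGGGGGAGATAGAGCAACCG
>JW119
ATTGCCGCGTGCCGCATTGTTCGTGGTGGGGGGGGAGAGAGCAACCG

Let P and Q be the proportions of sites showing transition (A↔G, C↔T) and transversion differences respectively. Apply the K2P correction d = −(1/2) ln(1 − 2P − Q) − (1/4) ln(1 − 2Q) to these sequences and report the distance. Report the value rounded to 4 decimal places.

0.2547

Mismatches occur at site 2 (C→T, transition), site 4 (C→G, transversion), site 5 (A→C, transversion), site 7 (C→G, transversion), site 11 (A→G, transition), site 21 (C→T, transition), site 22 (T→C, transition), site 24 (C→T, transition), site 34 (A→G, transition), site 37 (T→G, transversion).
Of the 10 differences, 6 transitions and 4 transversions over 47 sites: P = 6/47 = 0.127660, Q = 4/47 = 0.085106.
d = −0.5·ln(0.659574) − 0.25·ln(0.829788) = −0.5·(-0.416161) − 0.25·(-0.186585) = 0.2547.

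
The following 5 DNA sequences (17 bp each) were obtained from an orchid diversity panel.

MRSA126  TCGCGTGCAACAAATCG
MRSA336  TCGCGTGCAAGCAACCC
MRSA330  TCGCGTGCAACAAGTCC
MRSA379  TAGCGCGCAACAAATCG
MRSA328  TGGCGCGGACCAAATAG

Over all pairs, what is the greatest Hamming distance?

9

Pairwise Hamming distances:
  MRSA126 vs MRSA336: 4
  MRSA126 vs MRSA330: 2
  MRSA126 vs MRSA379: 2
  MRSA126 vs MRSA328: 5
  MRSA336 vs MRSA330: 4
  MRSA336 vs MRSA379: 6
  MRSA336 vs MRSA328: 9
  MRSA330 vs MRSA379: 4
  MRSA330 vs MRSA328: 7
  MRSA379 vs MRSA328: 4
The largest is 9, between MRSA336 and MRSA328.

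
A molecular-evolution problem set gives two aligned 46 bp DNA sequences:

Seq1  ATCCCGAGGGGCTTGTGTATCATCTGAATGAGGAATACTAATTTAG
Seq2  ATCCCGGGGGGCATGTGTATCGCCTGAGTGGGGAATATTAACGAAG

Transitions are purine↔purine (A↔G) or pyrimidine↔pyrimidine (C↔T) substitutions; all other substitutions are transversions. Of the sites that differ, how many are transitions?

The sequences differ at positions 7 (A/G, transition), 13 (T/A, transversion), 22 (A/G, transition), 23 (T/C, transition), 28 (A/G, transition), 31 (A/G, transition), 38 (C/T, transition), 42 (T/C, transition), 43 (T/G, transversion), 44 (T/A, transversion).
Of the 10 differences, 7 transitions and 3 transversions, so the answer is 7.

7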